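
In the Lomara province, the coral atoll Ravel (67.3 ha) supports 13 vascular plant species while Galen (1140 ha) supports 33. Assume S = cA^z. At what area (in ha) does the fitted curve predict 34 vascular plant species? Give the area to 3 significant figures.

1250 ha

z = ln(33/13) / ln(1140/67.3) = 0.9316 / 2.8296 = 0.3292
c = 13 / 67.3^0.3292 = 13 / 3.998 = 3.252
A = (34/3.252)^(1/0.3292) ⇒ ln A = ln(10.46)/0.3292 = 7.1295
A = e^7.1295 ≈ 1248 ha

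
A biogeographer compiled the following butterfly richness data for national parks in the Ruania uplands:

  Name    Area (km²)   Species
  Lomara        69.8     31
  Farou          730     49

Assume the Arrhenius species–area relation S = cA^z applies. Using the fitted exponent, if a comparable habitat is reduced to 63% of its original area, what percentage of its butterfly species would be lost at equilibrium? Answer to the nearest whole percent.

9%

z = ln(49/31) / ln(730/69.8) = 0.4578 / 2.3474 = 0.1950
S_new/S_old = (A_new/A_old)^z = 0.63^0.1950 = exp(0.1950 × -0.4620) = 0.9138
Fraction lost = 1 − 0.9138 = 0.08617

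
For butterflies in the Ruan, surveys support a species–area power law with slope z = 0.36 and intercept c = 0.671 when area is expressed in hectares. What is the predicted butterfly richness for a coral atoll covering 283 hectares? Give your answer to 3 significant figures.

5.12

S = 0.671 × 283^0.36 = 0.671 × 7.632 ≈ 5.121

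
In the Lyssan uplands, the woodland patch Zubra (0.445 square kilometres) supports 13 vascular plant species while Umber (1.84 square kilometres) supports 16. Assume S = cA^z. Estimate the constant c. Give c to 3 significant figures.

z = ln(S₂/S₁) / ln(A₂/A₁) = ln(16/13) / ln(1.84/0.445) = 0.2076 / 1.4194 = 0.1463
c = S₁ / A₁^z = 13 / 0.445^0.1463 = 13 / 0.8883 = 14.63

14.6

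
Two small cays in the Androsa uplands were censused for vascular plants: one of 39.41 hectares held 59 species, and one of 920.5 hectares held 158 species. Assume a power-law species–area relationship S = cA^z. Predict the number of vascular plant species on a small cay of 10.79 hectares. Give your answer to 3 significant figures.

39.4

z = ln(158/59) / ln(920.5/39.41) = 0.9851 / 3.1509 = 0.3126
c = 59 / 39.41^0.3126 = 59 / 3.154 = 18.71
S₃ = 18.71 × 10.79^0.3126 = 18.71 × 2.104 ≈ 39.35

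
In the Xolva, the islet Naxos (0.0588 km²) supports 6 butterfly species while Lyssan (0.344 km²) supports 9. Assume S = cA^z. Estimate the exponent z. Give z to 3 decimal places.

0.230

Taking logs: ln S = ln c + z ln A, so z = (ln S₂ − ln S₁)/(ln A₂ − ln A₁).
z = ln(9/6) / ln(0.344/0.0588) = ln(1.5) / ln(5.85) = 0.4055 / 1.7665 = 0.2295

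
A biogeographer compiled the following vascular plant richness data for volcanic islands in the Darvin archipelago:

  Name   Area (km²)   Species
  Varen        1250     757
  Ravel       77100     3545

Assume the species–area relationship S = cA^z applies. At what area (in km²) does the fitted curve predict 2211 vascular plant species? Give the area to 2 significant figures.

22000 km²

z = ln(3545/757) / ln(77100/1250) = 1.5439 / 4.1220 = 0.3746
c = 757 / 1250^0.3746 = 757 / 14.45 = 52.37
A = (2211/52.37)^(1/0.3746) ⇒ ln A = ln(42.22)/0.3746 = 9.9925
A = e^9.9925 ≈ 21861 km²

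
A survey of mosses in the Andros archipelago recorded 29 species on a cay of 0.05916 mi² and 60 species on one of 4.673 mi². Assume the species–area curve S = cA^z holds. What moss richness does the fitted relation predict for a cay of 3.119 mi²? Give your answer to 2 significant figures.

56

z = ln(60/29) / ln(4.673/0.05916) = 0.7270 / 4.3693 = 0.1664
c = 29 / 0.05916^0.1664 = 29 / 0.6247 = 46.42
S₃ = 46.42 × 3.119^0.1664 = 46.42 × 1.208 ≈ 56.1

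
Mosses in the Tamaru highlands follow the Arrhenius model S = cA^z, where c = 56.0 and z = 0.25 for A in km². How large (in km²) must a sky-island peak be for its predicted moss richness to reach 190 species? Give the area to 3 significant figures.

190 = 56 × A^0.25  ⇒  A^0.25 = 190/56 = 3.393
ln A = ln(3.393) / 0.25 = 1.2217 / 0.25 = 4.8867
A = e^4.8867 ≈ 132.5 km²

133 km²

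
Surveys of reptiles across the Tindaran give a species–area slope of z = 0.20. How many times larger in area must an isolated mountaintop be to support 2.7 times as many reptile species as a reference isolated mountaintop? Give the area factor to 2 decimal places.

(A₂/A₁)^0.2 = 2.7, so A₂/A₁ = 2.7^(1/0.2) = 2.7^5
ln(A₂/A₁) = ln 2.7 / 0.2 = 0.9933 / 0.2 = 4.9663
A₂/A₁ = e^4.9663 ≈ 143.5

143.49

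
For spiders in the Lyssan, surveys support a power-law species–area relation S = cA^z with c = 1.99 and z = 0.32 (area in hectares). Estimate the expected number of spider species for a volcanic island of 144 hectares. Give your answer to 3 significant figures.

S = 1.99 × 144^0.32
ln S = ln 1.99 + 0.32 × ln 144 = 0.6881 + 0.32 × 4.9698 = 2.2785
S = e^2.2785 ≈ 9.762

9.76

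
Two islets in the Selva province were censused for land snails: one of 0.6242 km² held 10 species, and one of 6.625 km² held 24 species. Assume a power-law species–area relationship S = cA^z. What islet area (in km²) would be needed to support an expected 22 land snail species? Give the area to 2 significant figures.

5.2 km²

z = ln(24/10) / ln(6.625/0.6242) = 0.8755 / 2.3621 = 0.3706
c = 10 / 0.6242^0.3706 = 10 / 0.8397 = 11.91
A = (22/11.91)^(1/0.3706) ⇒ ln A = ln(1.847)/0.3706 = 1.6561
A = e^1.6561 ≈ 5.239 km²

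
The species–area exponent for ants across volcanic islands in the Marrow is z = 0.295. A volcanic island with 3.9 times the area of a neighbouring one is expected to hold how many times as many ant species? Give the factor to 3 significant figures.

1.49

S₂/S₁ = (A₂/A₁)^z = 3.9^0.295
ln(S₂/S₁) = 0.295 × ln 3.9 = 0.295 × 1.3610 = 0.4015
S₂/S₁ = e^0.4015 ≈ 1.494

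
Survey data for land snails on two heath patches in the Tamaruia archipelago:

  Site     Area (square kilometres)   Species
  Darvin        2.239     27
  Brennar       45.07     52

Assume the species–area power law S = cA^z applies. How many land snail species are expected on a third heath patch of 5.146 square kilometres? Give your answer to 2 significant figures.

32

z = ln(52/27) / ln(45.07/2.239) = 0.6554 / 3.0022 = 0.2183
c = 27 / 2.239^0.2183 = 27 / 1.192 = 22.64
S₃ = 22.64 × 5.146^0.2183 = 22.64 × 1.43 ≈ 32.38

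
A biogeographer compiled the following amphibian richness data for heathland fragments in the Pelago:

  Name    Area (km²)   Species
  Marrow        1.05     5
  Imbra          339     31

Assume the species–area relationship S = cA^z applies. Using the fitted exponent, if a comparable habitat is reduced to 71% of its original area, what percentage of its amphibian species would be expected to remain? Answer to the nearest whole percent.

90%

z = ln(31/5) / ln(339/1.05) = 1.8245 / 5.7772 = 0.3158
S_new/S_old = (A_new/A_old)^z = 0.71^0.3158 = exp(0.3158 × -0.3425) = 0.8975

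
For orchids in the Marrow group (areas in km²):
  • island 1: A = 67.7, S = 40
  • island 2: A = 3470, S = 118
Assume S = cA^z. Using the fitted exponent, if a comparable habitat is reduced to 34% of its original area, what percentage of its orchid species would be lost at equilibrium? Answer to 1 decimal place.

z = ln(118/40) / ln(3470/67.7) = 1.0818 / 3.9368 = 0.2748
S_new/S_old = (A_new/A_old)^z = 0.34^0.2748 = exp(0.2748 × -1.0788) = 0.7435
Fraction lost = 1 − 0.7435 = 0.2565

25.7%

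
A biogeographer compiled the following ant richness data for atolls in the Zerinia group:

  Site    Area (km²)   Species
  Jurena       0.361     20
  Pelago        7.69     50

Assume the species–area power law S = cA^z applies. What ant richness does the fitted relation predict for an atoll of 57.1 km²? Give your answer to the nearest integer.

z = ln(50/20) / ln(7.69/0.361) = 0.9163 / 3.0588 = 0.2996
c = 20 / 0.361^0.2996 = 20 / 0.737 = 27.14
S₃ = 27.14 × 57.1^0.2996 = 27.14 × 3.359 ≈ 91.16

91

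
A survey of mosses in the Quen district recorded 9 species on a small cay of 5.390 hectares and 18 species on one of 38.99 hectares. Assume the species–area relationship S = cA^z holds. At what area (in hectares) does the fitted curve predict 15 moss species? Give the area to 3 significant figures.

z = ln(18/9) / ln(38.99/5.39) = 0.6931 / 1.9788 = 0.3503
c = 9 / 5.39^0.3503 = 9 / 1.804 = 4.989
A = (15/4.989)^(1/0.3503) ⇒ ln A = ln(3.007)/0.3503 = 3.1428
A = e^3.1428 ≈ 23.17 hectares

23.2 hectares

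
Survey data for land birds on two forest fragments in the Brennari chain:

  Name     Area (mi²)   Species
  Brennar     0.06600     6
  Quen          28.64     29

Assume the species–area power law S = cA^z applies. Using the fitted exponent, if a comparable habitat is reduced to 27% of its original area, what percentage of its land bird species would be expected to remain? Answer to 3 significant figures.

71.2%

z = ln(29/6) / ln(28.64/0.066) = 1.5755 / 6.0729 = 0.2594
S_new/S_old = (A_new/A_old)^z = 0.27^0.2594 = exp(0.2594 × -1.3093) = 0.712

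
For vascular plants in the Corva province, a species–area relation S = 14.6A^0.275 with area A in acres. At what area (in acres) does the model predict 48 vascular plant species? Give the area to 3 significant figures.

48 = 14.6 × A^0.275  ⇒  A^0.275 = 48/14.6 = 3.288
ln A = ln(3.288) / 0.275 = 1.1902 / 0.275 = 4.3279
A = e^4.3279 ≈ 75.79 acres

75.8 acres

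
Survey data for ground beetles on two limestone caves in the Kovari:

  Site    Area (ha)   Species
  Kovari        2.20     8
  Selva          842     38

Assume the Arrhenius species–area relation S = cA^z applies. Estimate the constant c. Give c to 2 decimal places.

6.51

z = ln(S₂/S₁) / ln(A₂/A₁) = ln(38/8) / ln(842/2.2) = 1.5581 / 5.9473 = 0.2620
c = S₁ / A₁^z = 8 / 2.2^0.2620 = 8 / 1.229 = 6.507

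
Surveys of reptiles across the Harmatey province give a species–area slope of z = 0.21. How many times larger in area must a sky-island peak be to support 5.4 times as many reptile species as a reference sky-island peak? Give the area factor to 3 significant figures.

(A₂/A₁)^0.21 = 5.4, so A₂/A₁ = 5.4^(1/0.21) = 5.4^4.762
ln(A₂/A₁) = ln 5.4 / 0.21 = 1.6864 / 0.21 = 8.0305
A₂/A₁ = e^8.0305 ≈ 3073

3070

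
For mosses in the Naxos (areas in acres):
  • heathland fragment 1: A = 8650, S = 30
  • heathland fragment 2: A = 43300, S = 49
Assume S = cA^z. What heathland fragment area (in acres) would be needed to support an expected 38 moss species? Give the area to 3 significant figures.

18800 acres

z = ln(49/30) / ln(43300/8650) = 0.4906 / 1.6106 = 0.3046
c = 30 / 8650^0.3046 = 30 / 15.82 = 1.896
A = (38/1.896)^(1/0.3046) ⇒ ln A = ln(20.04)/0.3046 = 9.8413
A = e^9.8413 ≈ 18795 acres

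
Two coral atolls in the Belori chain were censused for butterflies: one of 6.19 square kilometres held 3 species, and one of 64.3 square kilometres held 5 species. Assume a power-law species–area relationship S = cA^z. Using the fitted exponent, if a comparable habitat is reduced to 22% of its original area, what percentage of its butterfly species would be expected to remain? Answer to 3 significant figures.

71.9%

z = ln(5/3) / ln(64.3/6.19) = 0.5108 / 2.3406 = 0.2182
S_new/S_old = (A_new/A_old)^z = 0.22^0.2182 = exp(0.2182 × -1.5141) = 0.7186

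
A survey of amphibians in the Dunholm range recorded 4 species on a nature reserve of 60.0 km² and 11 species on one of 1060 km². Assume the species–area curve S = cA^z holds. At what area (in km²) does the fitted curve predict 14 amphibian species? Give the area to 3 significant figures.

z = ln(11/4) / ln(1060/60) = 1.0116 / 2.8717 = 0.3523
c = 4 / 60^0.3523 = 4 / 4.23 = 0.9455
A = (14/0.9455)^(1/0.3523) ⇒ ln A = ln(14.81)/0.3523 = 7.6506
A = e^7.6506 ≈ 2102 km²

2100 km²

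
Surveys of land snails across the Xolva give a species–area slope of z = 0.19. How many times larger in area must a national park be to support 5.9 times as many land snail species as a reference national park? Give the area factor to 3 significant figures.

11400

(A₂/A₁)^0.19 = 5.9, so A₂/A₁ = 5.9^(1/0.19) = 5.9^5.263
ln(A₂/A₁) = ln 5.9 / 0.19 = 1.7750 / 0.19 = 9.3419
A₂/A₁ = e^9.3419 ≈ 11406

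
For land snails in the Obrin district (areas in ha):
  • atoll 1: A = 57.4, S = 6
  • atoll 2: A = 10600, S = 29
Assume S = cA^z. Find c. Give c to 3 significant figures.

z = ln(S₂/S₁) / ln(A₂/A₁) = ln(29/6) / ln(10600/57.4) = 1.5755 / 5.2186 = 0.3019
c = S₁ / A₁^z = 6 / 57.4^0.3019 = 6 / 3.397 = 1.767

1.77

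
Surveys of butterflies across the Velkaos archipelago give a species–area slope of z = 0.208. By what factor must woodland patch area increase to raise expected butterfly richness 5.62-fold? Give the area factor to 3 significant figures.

(A₂/A₁)^0.208 = 5.62, so A₂/A₁ = 5.62^(1/0.208) = 5.62^4.808
ln(A₂/A₁) = ln 5.62 / 0.208 = 1.7263 / 0.208 = 8.2997
A₂/A₁ = e^8.2997 ≈ 4023

4020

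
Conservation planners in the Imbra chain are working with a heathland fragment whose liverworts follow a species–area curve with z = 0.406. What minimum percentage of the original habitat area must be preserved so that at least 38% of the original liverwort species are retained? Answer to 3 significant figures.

9.23%

Need (A_new/A_old)^0.406 = 0.38, so A_new/A_old = 0.38^(1/0.406) = 0.38^2.463
ln(A_new/A_old) = ln 0.38 / 0.406 = -0.9676 / 0.406 = -2.3832
A_new/A_old = e^-2.3832 ≈ 0.09225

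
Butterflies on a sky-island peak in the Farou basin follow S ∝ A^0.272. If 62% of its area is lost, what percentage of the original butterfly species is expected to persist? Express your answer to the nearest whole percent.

S_new/S_old = (A_new/A_old)^z = 0.38^0.272
= exp(0.272 × ln 0.38) = exp(0.272 × -0.9676) = exp(-0.2632) ≈ 0.7686

77%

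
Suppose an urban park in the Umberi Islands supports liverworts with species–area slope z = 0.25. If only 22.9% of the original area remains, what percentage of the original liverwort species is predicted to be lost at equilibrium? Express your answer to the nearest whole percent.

31%

S_new/S_old = (A_new/A_old)^z = 0.229^0.25
= exp(0.25 × ln 0.229) = exp(0.25 × -1.4740) = exp(-0.3685) ≈ 0.6918
Fraction lost = 1 − 0.6918 = 0.3082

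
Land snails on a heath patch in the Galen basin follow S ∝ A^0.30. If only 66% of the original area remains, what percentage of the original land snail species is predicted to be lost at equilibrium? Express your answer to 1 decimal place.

11.7%

S_new/S_old = (A_new/A_old)^z = 0.66^0.3
= exp(0.3 × ln 0.66) = exp(0.3 × -0.4155) = exp(-0.1247) ≈ 0.8828
Fraction lost = 1 − 0.8828 = 0.1172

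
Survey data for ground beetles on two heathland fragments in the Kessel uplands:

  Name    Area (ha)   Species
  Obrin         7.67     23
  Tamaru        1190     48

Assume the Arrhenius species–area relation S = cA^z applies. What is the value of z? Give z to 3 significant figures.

Taking logs: ln S = ln c + z ln A, so z = (ln S₂ − ln S₁)/(ln A₂ − ln A₁).
z = ln(48/23) / ln(1190/7.67) = ln(2.087) / ln(155.1) = 0.7357 / 5.0444 = 0.1458

0.146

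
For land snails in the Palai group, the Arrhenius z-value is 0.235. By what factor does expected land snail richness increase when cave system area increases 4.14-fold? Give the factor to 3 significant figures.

1.40

S₂/S₁ = (A₂/A₁)^z = 4.14^0.235
ln(S₂/S₁) = 0.235 × ln 4.14 = 0.235 × 1.4207 = 0.3339
S₂/S₁ = e^0.3339 ≈ 1.396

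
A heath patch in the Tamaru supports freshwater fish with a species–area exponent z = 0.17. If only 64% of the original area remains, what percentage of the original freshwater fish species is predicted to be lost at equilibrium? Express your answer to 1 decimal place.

7.3%

S_new/S_old = (A_new/A_old)^z = 0.64^0.17
= exp(0.17 × ln 0.64) = exp(0.17 × -0.4463) = exp(-0.0759) ≈ 0.9269
Fraction lost = 1 − 0.9269 = 0.07306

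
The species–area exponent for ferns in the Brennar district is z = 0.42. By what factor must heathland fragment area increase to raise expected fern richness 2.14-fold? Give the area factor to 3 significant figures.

(A₂/A₁)^0.42 = 2.14, so A₂/A₁ = 2.14^(1/0.42) = 2.14^2.381
ln(A₂/A₁) = ln 2.14 / 0.42 = 0.7608 / 0.42 = 1.8114
A₂/A₁ = e^1.8114 ≈ 6.119

6.12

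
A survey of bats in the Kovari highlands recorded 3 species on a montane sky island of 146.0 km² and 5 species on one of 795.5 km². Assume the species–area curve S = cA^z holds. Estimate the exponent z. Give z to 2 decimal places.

Taking logs: ln S = ln c + z ln A, so z = (ln S₂ − ln S₁)/(ln A₂ − ln A₁).
z = ln(5/3) / ln(795.5/146) = ln(1.667) / ln(5.449) = 0.5108 / 1.6954 = 0.3013

0.30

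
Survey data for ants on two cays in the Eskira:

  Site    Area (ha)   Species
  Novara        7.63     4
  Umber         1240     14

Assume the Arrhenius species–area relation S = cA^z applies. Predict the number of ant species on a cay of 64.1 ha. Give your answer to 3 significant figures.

z = ln(14/4) / ln(1240/7.63) = 1.2528 / 5.0908 = 0.2461
c = 4 / 7.63^0.2461 = 4 / 1.649 = 2.426
S₃ = 2.426 × 64.1^0.2461 = 2.426 × 2.784 ≈ 6.753

6.75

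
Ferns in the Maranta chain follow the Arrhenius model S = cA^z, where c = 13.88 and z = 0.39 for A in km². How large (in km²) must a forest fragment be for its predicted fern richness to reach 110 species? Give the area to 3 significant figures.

110 = 13.88 × A^0.39  ⇒  A^0.39 = 110/13.88 = 7.925
ln A = ln(7.925) / 0.39 = 2.0700 / 0.39 = 5.3078
A = e^5.3078 ≈ 201.9 km²

202 km²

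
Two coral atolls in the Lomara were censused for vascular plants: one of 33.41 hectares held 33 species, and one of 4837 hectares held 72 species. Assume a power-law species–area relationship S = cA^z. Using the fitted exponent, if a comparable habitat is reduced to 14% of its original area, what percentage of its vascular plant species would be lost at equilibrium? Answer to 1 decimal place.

z = ln(72/33) / ln(4837/33.41) = 0.7802 / 4.9752 = 0.1568
S_new/S_old = (A_new/A_old)^z = 0.14^0.1568 = exp(0.1568 × -1.9661) = 0.7347
Fraction lost = 1 − 0.7347 = 0.2653

26.5%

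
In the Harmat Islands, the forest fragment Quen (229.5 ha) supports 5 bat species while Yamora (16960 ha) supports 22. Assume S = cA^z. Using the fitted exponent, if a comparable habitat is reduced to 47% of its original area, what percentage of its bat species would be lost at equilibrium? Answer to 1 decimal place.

z = ln(22/5) / ln(16960/229.5) = 1.4816 / 4.3027 = 0.3443
S_new/S_old = (A_new/A_old)^z = 0.47^0.3443 = exp(0.3443 × -0.7550) = 0.7711
Fraction lost = 1 − 0.7711 = 0.2289

22.9%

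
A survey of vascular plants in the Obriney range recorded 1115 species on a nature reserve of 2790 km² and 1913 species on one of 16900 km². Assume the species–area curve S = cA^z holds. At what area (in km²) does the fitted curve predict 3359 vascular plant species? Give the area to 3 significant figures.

111000 km²

z = ln(1913/1115) / ln(16900/2790) = 0.5398 / 1.8013 = 0.2997
c = 1115 / 2790^0.2997 = 1115 / 10.78 = 103.4
A = (3359/103.4)^(1/0.2997) ⇒ ln A = ln(32.47)/0.2997 = 11.6136
A = e^11.6136 ≈ 110591 km²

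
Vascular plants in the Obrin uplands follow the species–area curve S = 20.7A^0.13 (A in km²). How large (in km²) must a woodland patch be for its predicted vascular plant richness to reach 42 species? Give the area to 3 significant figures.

42 = 20.7 × A^0.13  ⇒  A^0.13 = 42/20.7 = 2.029
ln A = ln(2.029) / 0.13 = 0.7075 / 0.13 = 5.4426
A = e^5.4426 ≈ 231 km²

231 km²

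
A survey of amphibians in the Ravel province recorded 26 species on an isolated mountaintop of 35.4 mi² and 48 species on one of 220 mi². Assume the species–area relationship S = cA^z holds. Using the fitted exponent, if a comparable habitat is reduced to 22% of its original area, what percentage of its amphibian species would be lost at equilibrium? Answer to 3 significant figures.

z = ln(48/26) / ln(220/35.4) = 0.6131 / 1.8269 = 0.3356
S_new/S_old = (A_new/A_old)^z = 0.22^0.3356 = exp(0.3356 × -1.5141) = 0.6016
Fraction lost = 1 − 0.6016 = 0.3984

39.8%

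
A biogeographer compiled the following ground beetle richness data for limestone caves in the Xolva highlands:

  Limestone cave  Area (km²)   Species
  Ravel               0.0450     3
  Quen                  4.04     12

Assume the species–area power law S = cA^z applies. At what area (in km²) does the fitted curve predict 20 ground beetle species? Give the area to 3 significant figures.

21.2 km²

z = ln(12/3) / ln(4.04/0.045) = 1.3863 / 4.4973 = 0.3082
c = 3 / 0.045^0.3082 = 3 / 0.3845 = 7.803
A = (20/7.803)^(1/0.3082) ⇒ ln A = ln(2.563)/0.3082 = 3.0534
A = e^3.0534 ≈ 21.19 km²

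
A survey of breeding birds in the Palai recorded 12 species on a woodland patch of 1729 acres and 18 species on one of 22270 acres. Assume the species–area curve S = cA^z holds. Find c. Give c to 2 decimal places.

z = ln(S₂/S₁) / ln(A₂/A₁) = ln(18/12) / ln(22270/1729) = 0.4055 / 2.5557 = 0.1587
c = S₁ / A₁^z = 12 / 1729^0.1587 = 12 / 3.263 = 3.677

3.68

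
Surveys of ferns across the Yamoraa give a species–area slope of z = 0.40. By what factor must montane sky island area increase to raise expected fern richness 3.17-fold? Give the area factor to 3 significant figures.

17.9

(A₂/A₁)^0.4 = 3.17, so A₂/A₁ = 3.17^(1/0.4) = 3.17^2.5
ln(A₂/A₁) = ln 3.17 / 0.4 = 1.1537 / 0.4 = 2.8843
A₂/A₁ = e^2.8843 ≈ 17.89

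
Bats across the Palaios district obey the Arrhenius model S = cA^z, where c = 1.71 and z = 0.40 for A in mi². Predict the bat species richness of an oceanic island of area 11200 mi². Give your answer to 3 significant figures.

S = 1.71 × 11200^0.4
ln S = ln 1.71 + 0.4 × ln 11200 = 0.5365 + 0.4 × 9.3237 = 4.2660
S = e^4.2660 ≈ 71.23

71.2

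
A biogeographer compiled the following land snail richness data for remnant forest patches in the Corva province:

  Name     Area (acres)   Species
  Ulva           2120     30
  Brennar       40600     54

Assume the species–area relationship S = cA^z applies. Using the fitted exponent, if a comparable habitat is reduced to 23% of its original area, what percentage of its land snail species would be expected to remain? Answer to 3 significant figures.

z = ln(54/30) / ln(40600/2120) = 0.5878 / 2.9524 = 0.1991
S_new/S_old = (A_new/A_old)^z = 0.23^0.1991 = exp(0.1991 × -1.4697) = 0.7463

74.6%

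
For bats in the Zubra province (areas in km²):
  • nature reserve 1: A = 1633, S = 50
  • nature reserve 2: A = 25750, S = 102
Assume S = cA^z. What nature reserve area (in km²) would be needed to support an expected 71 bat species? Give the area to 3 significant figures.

6340 km²

z = ln(102/50) / ln(25750/1633) = 0.7129 / 2.7580 = 0.2585
c = 50 / 1633^0.2585 = 50 / 6.77 = 7.386
A = (71/7.386)^(1/0.2585) ⇒ ln A = ln(9.613)/0.2585 = 8.7547
A = e^8.7547 ≈ 6340 km²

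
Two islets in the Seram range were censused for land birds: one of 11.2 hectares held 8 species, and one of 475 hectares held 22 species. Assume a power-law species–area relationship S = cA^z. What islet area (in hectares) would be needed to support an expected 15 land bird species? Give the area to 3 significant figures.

115 hectares

z = ln(22/8) / ln(475/11.2) = 1.0116 / 3.7474 = 0.2699
c = 8 / 11.2^0.2699 = 8 / 1.92 = 4.167
A = (15/4.167)^(1/0.2699) ⇒ ln A = ln(3.599)/0.2699 = 4.7445
A = e^4.7445 ≈ 115 hectares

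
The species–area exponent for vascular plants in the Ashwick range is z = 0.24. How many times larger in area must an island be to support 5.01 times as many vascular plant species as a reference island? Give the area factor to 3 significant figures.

(A₂/A₁)^0.24 = 5.01, so A₂/A₁ = 5.01^(1/0.24) = 5.01^4.167
ln(A₂/A₁) = ln 5.01 / 0.24 = 1.6114 / 0.24 = 6.7143
A₂/A₁ = e^6.7143 ≈ 824.1

824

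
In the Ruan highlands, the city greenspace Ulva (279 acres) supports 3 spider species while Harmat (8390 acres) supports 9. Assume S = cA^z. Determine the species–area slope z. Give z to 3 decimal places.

0.323

Taking logs: ln S = ln c + z ln A, so z = (ln S₂ − ln S₁)/(ln A₂ − ln A₁).
z = ln(9/3) / ln(8390/279) = ln(3) / ln(30.07) = 1.0986 / 3.4036 = 0.3228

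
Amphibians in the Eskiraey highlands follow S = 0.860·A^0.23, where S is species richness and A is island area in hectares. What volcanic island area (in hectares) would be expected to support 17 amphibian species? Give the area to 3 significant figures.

17 = 0.86 × A^0.23  ⇒  A^0.23 = 17/0.86 = 19.77
ln A = ln(19.77) / 0.23 = 2.9840 / 0.23 = 12.9741
A = e^12.9741 ≈ 431089 hectares

431000 hectares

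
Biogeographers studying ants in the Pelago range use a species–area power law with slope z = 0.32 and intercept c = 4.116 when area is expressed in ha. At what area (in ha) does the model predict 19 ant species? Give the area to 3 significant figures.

119 ha

19 = 4.116 × A^0.32  ⇒  A^0.32 = 19/4.116 = 4.616
ln A = ln(4.616) / 0.32 = 1.5296 / 0.32 = 4.7799
A = e^4.7799 ≈ 119.1 ha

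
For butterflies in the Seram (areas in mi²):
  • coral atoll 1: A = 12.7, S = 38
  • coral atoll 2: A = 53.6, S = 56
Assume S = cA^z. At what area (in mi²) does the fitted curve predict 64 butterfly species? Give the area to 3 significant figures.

z = ln(56/38) / ln(53.6/12.7) = 0.3878 / 1.4399 = 0.2693
c = 38 / 12.7^0.2693 = 38 / 1.983 = 19.17
A = (64/19.17)^(1/0.2693) ⇒ ln A = ln(3.339)/0.2693 = 4.4774
A = e^4.4774 ≈ 88.01 mi²

88.0 mi²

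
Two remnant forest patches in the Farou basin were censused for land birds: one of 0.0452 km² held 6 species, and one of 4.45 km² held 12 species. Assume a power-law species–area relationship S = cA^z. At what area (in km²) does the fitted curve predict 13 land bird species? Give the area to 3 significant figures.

z = ln(12/6) / ln(4.45/0.0452) = 0.6931 / 4.5896 = 0.1510
c = 6 / 0.0452^0.1510 = 6 / 0.6265 = 9.578
A = (13/9.578)^(1/0.1510) ⇒ ln A = ln(1.357)/0.1510 = 2.0229
A = e^2.0229 ≈ 7.56 km²

7.56 km²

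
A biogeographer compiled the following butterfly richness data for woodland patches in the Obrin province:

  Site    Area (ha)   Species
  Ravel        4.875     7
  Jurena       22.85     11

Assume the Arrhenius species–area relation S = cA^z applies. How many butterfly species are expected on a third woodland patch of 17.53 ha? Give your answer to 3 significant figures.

z = ln(11/7) / ln(22.85/4.875) = 0.4520 / 1.5448 = 0.2926
c = 7 / 4.875^0.2926 = 7 / 1.59 = 4.404
S₃ = 4.404 × 17.53^0.2926 = 4.404 × 2.312 ≈ 10.18

10.2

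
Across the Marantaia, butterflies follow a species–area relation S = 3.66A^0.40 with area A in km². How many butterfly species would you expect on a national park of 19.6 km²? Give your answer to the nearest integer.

S = 3.66 × 19.6^0.4
ln S = ln 3.66 + 0.4 × ln 19.6 = 1.2975 + 0.4 × 2.9755 = 2.4877
S = e^2.4877 ≈ 12.03

12 species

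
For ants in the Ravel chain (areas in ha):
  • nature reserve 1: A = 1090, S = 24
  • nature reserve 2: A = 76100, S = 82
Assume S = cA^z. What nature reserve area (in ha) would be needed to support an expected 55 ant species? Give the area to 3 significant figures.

19100 ha

z = ln(82/24) / ln(76100/1090) = 1.2287 / 4.2459 = 0.2894
c = 24 / 1090^0.2894 = 24 / 7.568 = 3.171
A = (55/3.171)^(1/0.2894) ⇒ ln A = ln(17.34)/0.2894 = 9.8597
A = e^9.8597 ≈ 19142 ha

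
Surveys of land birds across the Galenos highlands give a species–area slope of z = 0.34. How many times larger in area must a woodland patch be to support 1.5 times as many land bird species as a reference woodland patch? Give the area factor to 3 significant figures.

(A₂/A₁)^0.34 = 1.5, so A₂/A₁ = 1.5^(1/0.34) = 1.5^2.941
ln(A₂/A₁) = ln 1.5 / 0.34 = 0.4055 / 0.34 = 1.1925
A₂/A₁ = e^1.1925 ≈ 3.295

3.30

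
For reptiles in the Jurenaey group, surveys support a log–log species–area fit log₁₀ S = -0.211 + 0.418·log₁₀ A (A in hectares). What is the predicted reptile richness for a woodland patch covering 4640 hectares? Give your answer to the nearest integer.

21

S = 0.6152 × 4640^0.418 = 0.6152 × 34.09 ≈ 20.97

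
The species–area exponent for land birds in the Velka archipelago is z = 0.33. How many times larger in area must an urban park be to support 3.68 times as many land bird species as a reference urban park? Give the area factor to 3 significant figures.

51.8

(A₂/A₁)^0.33 = 3.68, so A₂/A₁ = 3.68^(1/0.33) = 3.68^3.03
ln(A₂/A₁) = ln 3.68 / 0.33 = 1.3029 / 0.33 = 3.9482
A₂/A₁ = e^3.9482 ≈ 51.84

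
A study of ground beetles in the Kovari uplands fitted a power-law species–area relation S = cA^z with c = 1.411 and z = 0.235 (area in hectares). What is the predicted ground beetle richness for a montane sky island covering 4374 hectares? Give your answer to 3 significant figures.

10.1

S = 1.411 × 4374^0.235 = 1.411 × 7.171 ≈ 10.12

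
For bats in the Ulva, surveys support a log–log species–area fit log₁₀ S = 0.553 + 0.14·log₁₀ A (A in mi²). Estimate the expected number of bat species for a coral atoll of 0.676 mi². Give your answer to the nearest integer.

3

S = 3.573 × 0.676^0.14
ln S = ln 3.573 + 0.14 × ln 0.676 = 1.2733 + 0.14 × -0.3916 = 1.2185
S = e^1.2185 ≈ 3.382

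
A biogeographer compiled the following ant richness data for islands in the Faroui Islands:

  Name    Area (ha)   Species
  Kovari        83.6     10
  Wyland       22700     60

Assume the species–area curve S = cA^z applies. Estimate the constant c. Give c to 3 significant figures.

z = ln(S₂/S₁) / ln(A₂/A₁) = ln(60/10) / ln(22700/83.6) = 1.7918 / 5.6041 = 0.3197
c = S₁ / A₁^z = 10 / 83.6^0.3197 = 10 / 4.117 = 2.429

2.43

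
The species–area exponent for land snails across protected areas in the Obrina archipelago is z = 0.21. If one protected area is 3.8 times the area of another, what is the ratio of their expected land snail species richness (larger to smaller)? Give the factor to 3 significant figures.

1.32

S₂/S₁ = (A₂/A₁)^z = 3.8^0.21
ln(S₂/S₁) = 0.21 × ln 3.8 = 0.21 × 1.3350 = 0.2804
S₂/S₁ = e^0.2804 ≈ 1.324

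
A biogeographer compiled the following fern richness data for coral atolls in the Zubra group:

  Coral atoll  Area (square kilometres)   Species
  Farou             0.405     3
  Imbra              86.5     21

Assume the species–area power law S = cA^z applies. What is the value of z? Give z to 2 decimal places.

Taking logs: ln S = ln c + z ln A, so z = (ln S₂ − ln S₁)/(ln A₂ − ln A₁).
z = ln(21/3) / ln(86.5/0.405) = ln(7) / ln(213.6) = 1.9459 / 5.3640 = 0.3628

0.36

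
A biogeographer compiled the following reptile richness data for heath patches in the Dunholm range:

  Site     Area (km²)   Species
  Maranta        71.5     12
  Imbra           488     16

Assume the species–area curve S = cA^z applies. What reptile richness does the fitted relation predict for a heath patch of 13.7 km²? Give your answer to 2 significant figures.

z = ln(16/12) / ln(488/71.5) = 0.2877 / 1.9206 = 0.1498
c = 12 / 71.5^0.1498 = 12 / 1.896 = 6.33
S₃ = 6.33 × 13.7^0.1498 = 6.33 × 1.48 ≈ 9.369

9.4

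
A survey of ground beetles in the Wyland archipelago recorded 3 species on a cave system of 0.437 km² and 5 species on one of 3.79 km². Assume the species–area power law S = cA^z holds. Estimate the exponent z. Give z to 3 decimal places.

0.236

Taking logs: ln S = ln c + z ln A, so z = (ln S₂ − ln S₁)/(ln A₂ − ln A₁).
z = ln(5/3) / ln(3.79/0.437) = ln(1.667) / ln(8.673) = 0.5108 / 2.1602 = 0.2365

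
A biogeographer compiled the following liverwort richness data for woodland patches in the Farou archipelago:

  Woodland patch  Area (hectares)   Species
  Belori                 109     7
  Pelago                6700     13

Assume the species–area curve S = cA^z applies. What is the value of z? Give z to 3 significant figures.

0.150

Taking logs: ln S = ln c + z ln A, so z = (ln S₂ − ln S₁)/(ln A₂ − ln A₁).
z = ln(13/7) / ln(6700/109) = ln(1.857) / ln(61.47) = 0.6190 / 4.1185 = 0.1503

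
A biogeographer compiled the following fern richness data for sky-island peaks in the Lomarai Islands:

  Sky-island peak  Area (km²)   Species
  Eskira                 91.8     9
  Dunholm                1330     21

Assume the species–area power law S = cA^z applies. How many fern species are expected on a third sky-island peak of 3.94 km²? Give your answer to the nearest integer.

z = ln(21/9) / ln(1330/91.8) = 0.8473 / 2.6733 = 0.3169
c = 9 / 91.8^0.3169 = 9 / 4.189 = 2.148
S₃ = 2.148 × 3.94^0.3169 = 2.148 × 1.544 ≈ 3.318

3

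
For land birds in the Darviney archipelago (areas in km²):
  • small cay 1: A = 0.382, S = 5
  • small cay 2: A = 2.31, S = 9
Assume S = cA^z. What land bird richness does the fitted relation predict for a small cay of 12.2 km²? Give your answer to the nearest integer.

15

z = ln(9/5) / ln(2.31/0.382) = 0.5878 / 1.7996 = 0.3266
c = 5 / 0.382^0.3266 = 5 / 0.7303 = 6.847
S₃ = 6.847 × 12.2^0.3266 = 6.847 × 2.264 ≈ 15.5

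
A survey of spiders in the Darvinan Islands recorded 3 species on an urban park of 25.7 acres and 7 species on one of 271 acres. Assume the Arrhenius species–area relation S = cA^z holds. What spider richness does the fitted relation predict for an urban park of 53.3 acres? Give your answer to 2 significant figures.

z = ln(7/3) / ln(271/25.7) = 0.8473 / 2.3556 = 0.3597
c = 3 / 25.7^0.3597 = 3 / 3.215 = 0.9332
S₃ = 0.9332 × 53.3^0.3597 = 0.9332 × 4.179 ≈ 3.9

3.9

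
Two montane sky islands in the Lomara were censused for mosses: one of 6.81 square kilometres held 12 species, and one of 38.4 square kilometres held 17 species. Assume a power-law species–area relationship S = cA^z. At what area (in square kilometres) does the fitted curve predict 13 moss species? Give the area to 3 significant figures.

z = ln(17/12) / ln(38.4/6.81) = 0.3483 / 1.7297 = 0.2014
c = 12 / 6.81^0.2014 = 12 / 1.472 = 8.155
A = (13/8.155)^(1/0.2014) ⇒ ln A = ln(1.594)/0.2014 = 2.3159
A = e^2.3159 ≈ 10.13 square kilometres

10.1 square kilometres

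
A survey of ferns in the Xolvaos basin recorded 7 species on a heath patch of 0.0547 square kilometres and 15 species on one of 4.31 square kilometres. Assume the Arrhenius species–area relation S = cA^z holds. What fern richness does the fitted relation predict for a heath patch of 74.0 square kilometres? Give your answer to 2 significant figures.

z = ln(15/7) / ln(4.31/0.0547) = 0.7621 / 4.3668 = 0.1745
c = 7 / 0.0547^0.1745 = 7 / 0.6022 = 11.62
S₃ = 11.62 × 74^0.1745 = 11.62 × 2.12 ≈ 24.64

25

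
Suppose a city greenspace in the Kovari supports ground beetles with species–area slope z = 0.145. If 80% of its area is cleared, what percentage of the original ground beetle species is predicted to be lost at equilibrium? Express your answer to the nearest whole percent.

21%

S_new/S_old = (A_new/A_old)^z = 0.2^0.145
= exp(0.145 × ln 0.2) = exp(0.145 × -1.6094) = exp(-0.2334) ≈ 0.7919
Fraction lost = 1 − 0.7919 = 0.2081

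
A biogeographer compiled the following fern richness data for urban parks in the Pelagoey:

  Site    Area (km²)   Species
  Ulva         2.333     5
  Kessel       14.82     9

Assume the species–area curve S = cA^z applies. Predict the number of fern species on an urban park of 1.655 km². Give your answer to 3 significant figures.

4.48

z = ln(9/5) / ln(14.82/2.333) = 0.5878 / 1.8488 = 0.3179
c = 5 / 2.333^0.3179 = 5 / 1.309 = 3.819
S₃ = 3.819 × 1.655^0.3179 = 3.819 × 1.174 ≈ 4.483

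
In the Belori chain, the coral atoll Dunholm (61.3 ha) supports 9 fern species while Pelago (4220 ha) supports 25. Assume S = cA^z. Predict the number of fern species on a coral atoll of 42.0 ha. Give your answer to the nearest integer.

z = ln(25/9) / ln(4220/61.3) = 1.0217 / 4.2318 = 0.2414
c = 9 / 61.3^0.2414 = 9 / 2.701 = 3.332
S₃ = 3.332 × 42^0.2414 = 3.332 × 2.465 ≈ 8.215

8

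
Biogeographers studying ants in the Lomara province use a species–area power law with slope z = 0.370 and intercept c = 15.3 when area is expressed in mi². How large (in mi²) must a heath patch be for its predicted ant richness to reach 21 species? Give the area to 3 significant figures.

2.35 mi²

21 = 15.3 × A^0.37  ⇒  A^0.37 = 21/15.3 = 1.373
ln A = ln(1.373) / 0.37 = 0.3167 / 0.37 = 0.8559
A = e^0.8559 ≈ 2.353 mi²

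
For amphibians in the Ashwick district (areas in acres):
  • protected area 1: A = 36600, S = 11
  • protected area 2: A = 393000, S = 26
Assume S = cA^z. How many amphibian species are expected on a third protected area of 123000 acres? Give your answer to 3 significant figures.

17.1

z = ln(26/11) / ln(393000/36600) = 0.8602 / 2.3738 = 0.3624
c = 11 / 36600^0.3624 = 11 / 45.05 = 0.2442
S₃ = 0.2442 × 123000^0.3624 = 0.2442 × 69.9 ≈ 17.07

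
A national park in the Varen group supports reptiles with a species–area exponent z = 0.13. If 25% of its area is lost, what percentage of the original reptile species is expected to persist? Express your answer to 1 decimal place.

S_new/S_old = (A_new/A_old)^z = 0.75^0.13
= exp(0.13 × ln 0.75) = exp(0.13 × -0.2877) = exp(-0.0374) ≈ 0.9633

96.3%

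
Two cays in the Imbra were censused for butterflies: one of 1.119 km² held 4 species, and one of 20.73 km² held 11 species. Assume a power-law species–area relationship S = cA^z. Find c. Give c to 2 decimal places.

z = ln(S₂/S₁) / ln(A₂/A₁) = ln(11/4) / ln(20.73/1.119) = 1.0116 / 2.9191 = 0.3465
c = S₁ / A₁^z = 4 / 1.119^0.3465 = 4 / 1.04 = 3.847

3.85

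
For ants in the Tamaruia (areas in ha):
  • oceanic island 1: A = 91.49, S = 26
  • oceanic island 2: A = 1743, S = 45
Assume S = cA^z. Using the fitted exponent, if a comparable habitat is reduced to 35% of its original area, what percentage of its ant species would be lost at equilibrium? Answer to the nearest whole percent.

18%

z = ln(45/26) / ln(1743/91.49) = 0.5486 / 2.9471 = 0.1861
S_new/S_old = (A_new/A_old)^z = 0.35^0.1861 = exp(0.1861 × -1.0498) = 0.8225
Fraction lost = 1 − 0.8225 = 0.1775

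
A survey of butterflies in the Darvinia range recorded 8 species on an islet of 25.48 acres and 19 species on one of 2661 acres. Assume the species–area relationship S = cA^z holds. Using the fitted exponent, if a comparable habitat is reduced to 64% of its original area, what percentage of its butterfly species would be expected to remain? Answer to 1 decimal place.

z = ln(19/8) / ln(2661/25.48) = 0.8650 / 4.6486 = 0.1861
S_new/S_old = (A_new/A_old)^z = 0.64^0.1861 = exp(0.1861 × -0.4463) = 0.9203

92.0%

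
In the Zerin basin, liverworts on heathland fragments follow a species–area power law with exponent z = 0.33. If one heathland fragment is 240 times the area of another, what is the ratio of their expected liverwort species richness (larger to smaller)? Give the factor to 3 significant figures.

S₂/S₁ = (A₂/A₁)^z = 240^0.33
ln(S₂/S₁) = 0.33 × ln 240 = 0.33 × 5.4806 = 1.8086
S₂/S₁ = e^1.8086 ≈ 6.102

6.10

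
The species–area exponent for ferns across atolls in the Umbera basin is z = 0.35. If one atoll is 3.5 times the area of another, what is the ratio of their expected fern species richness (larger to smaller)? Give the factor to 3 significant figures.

1.55

S₂/S₁ = (A₂/A₁)^z = 3.5^0.35
ln(S₂/S₁) = 0.35 × ln 3.5 = 0.35 × 1.2528 = 0.4385
S₂/S₁ = e^0.4385 ≈ 1.55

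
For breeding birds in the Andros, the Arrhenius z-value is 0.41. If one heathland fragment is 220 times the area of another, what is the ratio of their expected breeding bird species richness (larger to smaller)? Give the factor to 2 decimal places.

S₂/S₁ = (A₂/A₁)^z = 220^0.41
ln(S₂/S₁) = 0.41 × ln 220 = 0.41 × 5.3936 = 2.2114
S₂/S₁ = e^2.2114 ≈ 9.128

9.13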